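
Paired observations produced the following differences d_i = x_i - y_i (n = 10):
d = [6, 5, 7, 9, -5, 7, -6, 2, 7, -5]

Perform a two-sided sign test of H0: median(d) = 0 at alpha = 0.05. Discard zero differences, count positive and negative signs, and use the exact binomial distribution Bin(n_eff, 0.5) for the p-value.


Step 1: Discard zero differences. Original n = 10; n_eff = number of nonzero differences = 10.
Nonzero differences (with sign): +6, +5, +7, +9, -5, +7, -6, +2, +7, -5
Step 2: Count signs: positive = 7, negative = 3.
Step 3: Under H0: P(positive) = 0.5, so the number of positives S ~ Bin(10, 0.5).
Step 4: Two-sided exact p-value = sum of Bin(10,0.5) probabilities at or below the observed probability = 0.343750.
Step 5: alpha = 0.05. fail to reject H0.

n_eff = 10, pos = 7, neg = 3, p = 0.343750, fail to reject H0.


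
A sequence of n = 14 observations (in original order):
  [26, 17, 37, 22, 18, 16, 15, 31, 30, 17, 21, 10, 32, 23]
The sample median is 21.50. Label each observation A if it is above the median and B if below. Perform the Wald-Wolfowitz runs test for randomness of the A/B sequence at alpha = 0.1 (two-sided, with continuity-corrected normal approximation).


Step 1: Compute median = 21.50; label A = above, B = below.
Labels in order: ABAABBBAABBBAA  (n_A = 7, n_B = 7)
Step 2: Count runs R = 7.
Step 3: Under H0 (random ordering), E[R] = 2*n_A*n_B/(n_A+n_B) + 1 = 2*7*7/14 + 1 = 8.0000.
        Var[R] = 2*n_A*n_B*(2*n_A*n_B - n_A - n_B) / ((n_A+n_B)^2 * (n_A+n_B-1)) = 8232/2548 = 3.2308.
        SD[R] = 1.7974.
Step 4: Continuity-corrected z = (R + 0.5 - E[R]) / SD[R] = (7 + 0.5 - 8.0000) / 1.7974 = -0.2782.
Step 5: Two-sided p-value via normal approximation = 2*(1 - Phi(|z|)) = 0.780879.
Step 6: alpha = 0.1. fail to reject H0.

R = 7, z = -0.2782, p = 0.780879, fail to reject H0.


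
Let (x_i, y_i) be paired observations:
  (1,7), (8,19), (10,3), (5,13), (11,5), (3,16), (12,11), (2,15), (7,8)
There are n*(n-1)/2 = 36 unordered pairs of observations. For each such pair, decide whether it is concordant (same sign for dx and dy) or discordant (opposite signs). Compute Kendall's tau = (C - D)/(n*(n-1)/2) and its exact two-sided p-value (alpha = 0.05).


Step 1: Enumerate the 36 unordered pairs (i,j) with i<j and classify each by sign(x_j-x_i) * sign(y_j-y_i).
  (1,2):dx=+7,dy=+12->C; (1,3):dx=+9,dy=-4->D; (1,4):dx=+4,dy=+6->C; (1,5):dx=+10,dy=-2->D
  (1,6):dx=+2,dy=+9->C; (1,7):dx=+11,dy=+4->C; (1,8):dx=+1,dy=+8->C; (1,9):dx=+6,dy=+1->C
  (2,3):dx=+2,dy=-16->D; (2,4):dx=-3,dy=-6->C; (2,5):dx=+3,dy=-14->D; (2,6):dx=-5,dy=-3->C
  (2,7):dx=+4,dy=-8->D; (2,8):dx=-6,dy=-4->C; (2,9):dx=-1,dy=-11->C; (3,4):dx=-5,dy=+10->D
  (3,5):dx=+1,dy=+2->C; (3,6):dx=-7,dy=+13->D; (3,7):dx=+2,dy=+8->C; (3,8):dx=-8,dy=+12->D
  (3,9):dx=-3,dy=+5->D; (4,5):dx=+6,dy=-8->D; (4,6):dx=-2,dy=+3->D; (4,7):dx=+7,dy=-2->D
  (4,8):dx=-3,dy=+2->D; (4,9):dx=+2,dy=-5->D; (5,6):dx=-8,dy=+11->D; (5,7):dx=+1,dy=+6->C
  (5,8):dx=-9,dy=+10->D; (5,9):dx=-4,dy=+3->D; (6,7):dx=+9,dy=-5->D; (6,8):dx=-1,dy=-1->C
  (6,9):dx=+4,dy=-8->D; (7,8):dx=-10,dy=+4->D; (7,9):dx=-5,dy=-3->C; (8,9):dx=+5,dy=-7->D
Step 2: C = 15, D = 21, total pairs = 36.
Step 3: tau = (C - D)/(n(n-1)/2) = (15 - 21)/36 = -0.166667.
Step 4: Exact two-sided p-value (enumerate n! = 362880 permutations of y under H0): p = 0.612202.
Step 5: alpha = 0.05. fail to reject H0.

tau_b = -0.1667 (C=15, D=21), p = 0.612202, fail to reject H0.


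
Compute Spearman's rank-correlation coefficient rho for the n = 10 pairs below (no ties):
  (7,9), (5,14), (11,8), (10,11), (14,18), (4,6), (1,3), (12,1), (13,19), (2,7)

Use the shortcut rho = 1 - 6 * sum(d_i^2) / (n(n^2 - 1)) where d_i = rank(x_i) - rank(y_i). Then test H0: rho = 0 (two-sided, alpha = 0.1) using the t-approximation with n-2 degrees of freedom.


Step 1: Rank x and y separately (midranks; no ties here).
rank(x): 7->5, 5->4, 11->7, 10->6, 14->10, 4->3, 1->1, 12->8, 13->9, 2->2
rank(y): 9->6, 14->8, 8->5, 11->7, 18->9, 6->3, 3->2, 1->1, 19->10, 7->4
Step 2: d_i = R_x(i) - R_y(i); compute d_i^2.
  (5-6)^2=1, (4-8)^2=16, (7-5)^2=4, (6-7)^2=1, (10-9)^2=1, (3-3)^2=0, (1-2)^2=1, (8-1)^2=49, (9-10)^2=1, (2-4)^2=4
sum(d^2) = 78.
Step 3: rho = 1 - 6*78 / (10*(10^2 - 1)) = 1 - 468/990 = 0.527273.
Step 4: Under H0, t = rho * sqrt((n-2)/(1-rho^2)) = 1.7552 ~ t(8).
Step 5: Two-sided p-value from the t-distribution with 8 df = 0.117308.
Step 6: alpha = 0.1. fail to reject H0.

rho = 0.5273, p = 0.117308, fail to reject H0 at alpha = 0.1.


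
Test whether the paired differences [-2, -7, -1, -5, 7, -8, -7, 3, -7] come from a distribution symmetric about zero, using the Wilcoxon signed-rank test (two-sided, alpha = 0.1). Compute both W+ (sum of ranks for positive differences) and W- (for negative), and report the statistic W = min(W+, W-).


Step 1: Drop any zero differences (none here) and take |d_i|.
|d| = [2, 7, 1, 5, 7, 8, 7, 3, 7]
Step 2: Midrank |d_i| (ties get averaged ranks).
ranks: |2|->2, |7|->6.5, |1|->1, |5|->4, |7|->6.5, |8|->9, |7|->6.5, |3|->3, |7|->6.5
Step 3: Attach original signs; sum ranks with positive sign and with negative sign.
W+ = 6.5 + 3 = 9.5
W- = 2 + 6.5 + 1 + 4 + 9 + 6.5 + 6.5 = 35.5
(Check: W+ + W- = 45 should equal n(n+1)/2 = 45.)
Step 4: Test statistic W = min(W+, W-) = 9.5.
Step 5: Ties in |d|, so use the tie-corrected normal approximation.
        E[W] = n(n+1)/4 = 9*10/4 = 22.5.
        Tie groups: |d|=7 (t=4); sum(t^3 - t) = 60.
        Var[W] = n(n+1)(2n+1)/24 - sum(t^3-t)/48 = 1710/24 - 60/48 = 70.
        z = (W - E[W]) / sqrt(Var[W]) = (9.5 - 22.5) / 8.3666 = -1.5538.
        Two-sided p = 2*Phi(z) = 0.120233.
Step 6: alpha = 0.1. fail to reject H0.

W+ = 9.5, W- = 35.5, W = min = 9.5, p = 0.120233, fail to reject H0.


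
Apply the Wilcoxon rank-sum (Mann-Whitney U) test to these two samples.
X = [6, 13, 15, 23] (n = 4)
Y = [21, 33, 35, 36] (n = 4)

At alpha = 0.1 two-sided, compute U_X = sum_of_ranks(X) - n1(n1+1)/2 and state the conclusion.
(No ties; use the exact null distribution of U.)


Step 1: Combine and sort all 8 observations; assign midranks.
sorted (value, group): (6,X), (13,X), (15,X), (21,Y), (23,X), (33,Y), (35,Y), (36,Y)
ranks: 6->1, 13->2, 15->3, 21->4, 23->5, 33->6, 35->7, 36->8
Step 2: Rank sum for X: R1 = 1 + 2 + 3 + 5 = 11.
Step 3: U_X = R1 - n1(n1+1)/2 = 11 - 4*5/2 = 11 - 10 = 1.
       U_Y = n1*n2 - U_X = 16 - 1 = 15.
Step 4: No ties, so the exact null distribution of U (based on enumerating the C(8,4) = 70 equally likely rank assignments) gives the two-sided p-value.
Step 5: p-value = 0.057143; compare to alpha = 0.1. reject H0.

U_X = 1, p = 0.057143, reject H0 at alpha = 0.1.


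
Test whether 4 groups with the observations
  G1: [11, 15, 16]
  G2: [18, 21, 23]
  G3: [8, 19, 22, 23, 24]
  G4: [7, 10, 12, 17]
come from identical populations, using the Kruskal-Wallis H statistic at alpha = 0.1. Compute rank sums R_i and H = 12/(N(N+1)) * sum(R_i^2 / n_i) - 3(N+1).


Step 1: Combine all N = 15 observations and assign midranks.
sorted (value, group, rank): (7,G4,1), (8,G3,2), (10,G4,3), (11,G1,4), (12,G4,5), (15,G1,6), (16,G1,7), (17,G4,8), (18,G2,9), (19,G3,10), (21,G2,11), (22,G3,12), (23,G2,13.5), (23,G3,13.5), (24,G3,15)
Step 2: Sum ranks within each group.
R_1 = 17 (n_1 = 3)
R_2 = 33.5 (n_2 = 3)
R_3 = 52.5 (n_3 = 5)
R_4 = 17 (n_4 = 4)
Step 3: H = 12/(N(N+1)) * sum(R_i^2/n_i) - 3(N+1)
     = 12/(15*16) * (17^2/3 + 33.5^2/3 + 52.5^2/5 + 17^2/4) - 3*16
     = 0.050000 * 1093.92 - 48
     = 6.695833.
Step 4: Ties present; correction factor C = 1 - 6/(15^3 - 15) = 0.998214. Corrected H = 6.695833 / 0.998214 = 6.707812.
Step 5: Under H0, H ~ chi^2(3); p-value = 0.081818.
Step 6: alpha = 0.1. reject H0.

H = 6.7078, df = 3, p = 0.081818, reject H0.


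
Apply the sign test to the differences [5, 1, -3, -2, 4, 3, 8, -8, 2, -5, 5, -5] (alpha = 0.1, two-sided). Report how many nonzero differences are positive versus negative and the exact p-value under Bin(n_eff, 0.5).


Step 1: Discard zero differences. Original n = 12; n_eff = number of nonzero differences = 12.
Nonzero differences (with sign): +5, +1, -3, -2, +4, +3, +8, -8, +2, -5, +5, -5
Step 2: Count signs: positive = 7, negative = 5.
Step 3: Under H0: P(positive) = 0.5, so the number of positives S ~ Bin(12, 0.5).
Step 4: Two-sided exact p-value = sum of Bin(12,0.5) probabilities at or below the observed probability = 0.774414.
Step 5: alpha = 0.1. fail to reject H0.

n_eff = 12, pos = 7, neg = 5, p = 0.774414, fail to reject H0.


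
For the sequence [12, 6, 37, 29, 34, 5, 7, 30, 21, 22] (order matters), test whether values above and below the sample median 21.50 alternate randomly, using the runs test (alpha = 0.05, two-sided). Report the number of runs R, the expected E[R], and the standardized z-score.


Step 1: Compute median = 21.50; label A = above, B = below.
Labels in order: BBAAABBABA  (n_A = 5, n_B = 5)
Step 2: Count runs R = 6.
Step 3: Under H0 (random ordering), E[R] = 2*n_A*n_B/(n_A+n_B) + 1 = 2*5*5/10 + 1 = 6.0000.
        Var[R] = 2*n_A*n_B*(2*n_A*n_B - n_A - n_B) / ((n_A+n_B)^2 * (n_A+n_B-1)) = 2000/900 = 2.2222.
        SD[R] = 1.4907.
Step 4: R = E[R], so z = 0 with no continuity correction.
Step 5: Two-sided p-value via normal approximation = 2*(1 - Phi(|z|)) = 1.000000.
Step 6: alpha = 0.05. fail to reject H0.

R = 6, z = 0.0000, p = 1.000000, fail to reject H0.


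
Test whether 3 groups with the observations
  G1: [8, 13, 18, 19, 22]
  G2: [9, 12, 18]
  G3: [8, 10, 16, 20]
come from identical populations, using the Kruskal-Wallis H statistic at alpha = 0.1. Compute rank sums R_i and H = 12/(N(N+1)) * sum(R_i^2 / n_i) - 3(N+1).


Step 1: Combine all N = 12 observations and assign midranks.
sorted (value, group, rank): (8,G1,1.5), (8,G3,1.5), (9,G2,3), (10,G3,4), (12,G2,5), (13,G1,6), (16,G3,7), (18,G1,8.5), (18,G2,8.5), (19,G1,10), (20,G3,11), (22,G1,12)
Step 2: Sum ranks within each group.
R_1 = 38 (n_1 = 5)
R_2 = 16.5 (n_2 = 3)
R_3 = 23.5 (n_3 = 4)
Step 3: H = 12/(N(N+1)) * sum(R_i^2/n_i) - 3(N+1)
     = 12/(12*13) * (38^2/5 + 16.5^2/3 + 23.5^2/4) - 3*13
     = 0.076923 * 517.612 - 39
     = 0.816346.
Step 4: Ties present; correction factor C = 1 - 12/(12^3 - 12) = 0.993007. Corrected H = 0.816346 / 0.993007 = 0.822095.
Step 5: Under H0, H ~ chi^2(2); p-value = 0.662955.
Step 6: alpha = 0.1. fail to reject H0.

H = 0.8221, df = 2, p = 0.662955, fail to reject H0.


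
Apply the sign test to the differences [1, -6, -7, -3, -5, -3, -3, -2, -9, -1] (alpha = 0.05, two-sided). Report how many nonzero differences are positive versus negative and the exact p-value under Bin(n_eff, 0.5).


Step 1: Discard zero differences. Original n = 10; n_eff = number of nonzero differences = 10.
Nonzero differences (with sign): +1, -6, -7, -3, -5, -3, -3, -2, -9, -1
Step 2: Count signs: positive = 1, negative = 9.
Step 3: Under H0: P(positive) = 0.5, so the number of positives S ~ Bin(10, 0.5).
Step 4: Two-sided exact p-value = sum of Bin(10,0.5) probabilities at or below the observed probability = 0.021484.
Step 5: alpha = 0.05. reject H0.

n_eff = 10, pos = 1, neg = 9, p = 0.021484, reject H0.


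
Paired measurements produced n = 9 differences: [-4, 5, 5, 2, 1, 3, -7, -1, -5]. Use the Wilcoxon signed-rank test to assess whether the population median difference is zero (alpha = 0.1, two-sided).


Step 1: Drop any zero differences (none here) and take |d_i|.
|d| = [4, 5, 5, 2, 1, 3, 7, 1, 5]
Step 2: Midrank |d_i| (ties get averaged ranks).
ranks: |4|->5, |5|->7, |5|->7, |2|->3, |1|->1.5, |3|->4, |7|->9, |1|->1.5, |5|->7
Step 3: Attach original signs; sum ranks with positive sign and with negative sign.
W+ = 7 + 7 + 3 + 1.5 + 4 = 22.5
W- = 5 + 9 + 1.5 + 7 = 22.5
(Check: W+ + W- = 45 should equal n(n+1)/2 = 45.)
Step 4: Test statistic W = min(W+, W-) = 22.5.
Step 5: Ties in |d|, so use the tie-corrected normal approximation.
        E[W] = n(n+1)/4 = 9*10/4 = 22.5.
        Tie groups: |d|=1 (t=2), |d|=5 (t=3); sum(t^3 - t) = 30.
        Var[W] = n(n+1)(2n+1)/24 - sum(t^3-t)/48 = 1710/24 - 30/48 = 70.625.
        z = (W - E[W]) / sqrt(Var[W]) = (22.5 - 22.5) / 8.4039 = 0.0000.
        Two-sided p = 2*Phi(z) = 1.000000.
Step 6: alpha = 0.1. fail to reject H0.

W+ = 22.5, W- = 22.5, W = min = 22.5, p = 1.000000, fail to reject H0.


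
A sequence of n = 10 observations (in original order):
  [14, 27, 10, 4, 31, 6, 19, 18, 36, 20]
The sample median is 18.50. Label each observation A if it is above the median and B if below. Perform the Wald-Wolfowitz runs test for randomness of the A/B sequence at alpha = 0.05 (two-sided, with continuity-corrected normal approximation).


Step 1: Compute median = 18.50; label A = above, B = below.
Labels in order: BABBABABAA  (n_A = 5, n_B = 5)
Step 2: Count runs R = 8.
Step 3: Under H0 (random ordering), E[R] = 2*n_A*n_B/(n_A+n_B) + 1 = 2*5*5/10 + 1 = 6.0000.
        Var[R] = 2*n_A*n_B*(2*n_A*n_B - n_A - n_B) / ((n_A+n_B)^2 * (n_A+n_B-1)) = 2000/900 = 2.2222.
        SD[R] = 1.4907.
Step 4: Continuity-corrected z = (R - 0.5 - E[R]) / SD[R] = (8 - 0.5 - 6.0000) / 1.4907 = 1.0062.
Step 5: Two-sided p-value via normal approximation = 2*(1 - Phi(|z|)) = 0.314305.
Step 6: alpha = 0.05. fail to reject H0.

R = 8, z = 1.0062, p = 0.314305, fail to reject H0.


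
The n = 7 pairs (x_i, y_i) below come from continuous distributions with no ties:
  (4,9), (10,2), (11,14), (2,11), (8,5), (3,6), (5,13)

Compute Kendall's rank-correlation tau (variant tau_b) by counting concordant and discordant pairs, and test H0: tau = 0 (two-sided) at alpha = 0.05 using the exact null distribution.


Step 1: Enumerate the 21 unordered pairs (i,j) with i<j and classify each by sign(x_j-x_i) * sign(y_j-y_i).
  (1,2):dx=+6,dy=-7->D; (1,3):dx=+7,dy=+5->C; (1,4):dx=-2,dy=+2->D; (1,5):dx=+4,dy=-4->D
  (1,6):dx=-1,dy=-3->C; (1,7):dx=+1,dy=+4->C; (2,3):dx=+1,dy=+12->C; (2,4):dx=-8,dy=+9->D
  (2,5):dx=-2,dy=+3->D; (2,6):dx=-7,dy=+4->D; (2,7):dx=-5,dy=+11->D; (3,4):dx=-9,dy=-3->C
  (3,5):dx=-3,dy=-9->C; (3,6):dx=-8,dy=-8->C; (3,7):dx=-6,dy=-1->C; (4,5):dx=+6,dy=-6->D
  (4,6):dx=+1,dy=-5->D; (4,7):dx=+3,dy=+2->C; (5,6):dx=-5,dy=+1->D; (5,7):dx=-3,dy=+8->D
  (6,7):dx=+2,dy=+7->C
Step 2: C = 10, D = 11, total pairs = 21.
Step 3: tau = (C - D)/(n(n-1)/2) = (10 - 11)/21 = -0.047619.
Step 4: Exact two-sided p-value (enumerate n! = 5040 permutations of y under H0): p = 1.000000.
Step 5: alpha = 0.05. fail to reject H0.

tau_b = -0.0476 (C=10, D=11), p = 1.000000, fail to reject H0.


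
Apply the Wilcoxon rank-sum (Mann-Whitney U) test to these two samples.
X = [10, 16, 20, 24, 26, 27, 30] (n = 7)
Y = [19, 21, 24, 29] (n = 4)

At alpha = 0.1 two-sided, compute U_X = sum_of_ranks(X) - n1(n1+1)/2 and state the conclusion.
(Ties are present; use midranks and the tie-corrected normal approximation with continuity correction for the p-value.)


Step 1: Combine and sort all 11 observations; assign midranks.
sorted (value, group): (10,X), (16,X), (19,Y), (20,X), (21,Y), (24,X), (24,Y), (26,X), (27,X), (29,Y), (30,X)
ranks: 10->1, 16->2, 19->3, 20->4, 21->5, 24->6.5, 24->6.5, 26->8, 27->9, 29->10, 30->11
Step 2: Rank sum for X: R1 = 1 + 2 + 4 + 6.5 + 8 + 9 + 11 = 41.5.
Step 3: U_X = R1 - n1(n1+1)/2 = 41.5 - 7*8/2 = 41.5 - 28 = 13.5.
       U_Y = n1*n2 - U_X = 28 - 13.5 = 14.5.
Step 4: Ties are present, so use the tie-corrected normal approximation (with continuity correction) for the p-value.
Step 5: p-value = 1.000000; compare to alpha = 0.1. fail to reject H0.

U_X = 13.5, p = 1.000000, fail to reject H0 at alpha = 0.1.


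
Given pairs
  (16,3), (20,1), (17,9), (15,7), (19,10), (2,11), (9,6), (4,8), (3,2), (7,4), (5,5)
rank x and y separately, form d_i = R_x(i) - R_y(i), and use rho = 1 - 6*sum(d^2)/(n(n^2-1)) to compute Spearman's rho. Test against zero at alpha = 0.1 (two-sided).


Step 1: Rank x and y separately (midranks; no ties here).
rank(x): 16->8, 20->11, 17->9, 15->7, 19->10, 2->1, 9->6, 4->3, 3->2, 7->5, 5->4
rank(y): 3->3, 1->1, 9->9, 7->7, 10->10, 11->11, 6->6, 8->8, 2->2, 4->4, 5->5
Step 2: d_i = R_x(i) - R_y(i); compute d_i^2.
  (8-3)^2=25, (11-1)^2=100, (9-9)^2=0, (7-7)^2=0, (10-10)^2=0, (1-11)^2=100, (6-6)^2=0, (3-8)^2=25, (2-2)^2=0, (5-4)^2=1, (4-5)^2=1
sum(d^2) = 252.
Step 3: rho = 1 - 6*252 / (11*(11^2 - 1)) = 1 - 1512/1320 = -0.145455.
Step 4: Under H0, t = rho * sqrt((n-2)/(1-rho^2)) = -0.4411 ~ t(9).
Step 5: Two-sided p-value from the t-distribution with 9 df = 0.669579.
Step 6: alpha = 0.1. fail to reject H0.

rho = -0.1455, p = 0.669579, fail to reject H0 at alpha = 0.1.


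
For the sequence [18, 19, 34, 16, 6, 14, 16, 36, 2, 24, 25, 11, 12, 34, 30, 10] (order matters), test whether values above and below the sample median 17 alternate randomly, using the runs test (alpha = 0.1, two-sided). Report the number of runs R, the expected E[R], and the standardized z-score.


Step 1: Compute median = 17; label A = above, B = below.
Labels in order: AAABBBBABAABBAAB  (n_A = 8, n_B = 8)
Step 2: Count runs R = 8.
Step 3: Under H0 (random ordering), E[R] = 2*n_A*n_B/(n_A+n_B) + 1 = 2*8*8/16 + 1 = 9.0000.
        Var[R] = 2*n_A*n_B*(2*n_A*n_B - n_A - n_B) / ((n_A+n_B)^2 * (n_A+n_B-1)) = 14336/3840 = 3.7333.
        SD[R] = 1.9322.
Step 4: Continuity-corrected z = (R + 0.5 - E[R]) / SD[R] = (8 + 0.5 - 9.0000) / 1.9322 = -0.2588.
Step 5: Two-sided p-value via normal approximation = 2*(1 - Phi(|z|)) = 0.795809.
Step 6: alpha = 0.1. fail to reject H0.

R = 8, z = -0.2588, p = 0.795809, fail to reject H0.


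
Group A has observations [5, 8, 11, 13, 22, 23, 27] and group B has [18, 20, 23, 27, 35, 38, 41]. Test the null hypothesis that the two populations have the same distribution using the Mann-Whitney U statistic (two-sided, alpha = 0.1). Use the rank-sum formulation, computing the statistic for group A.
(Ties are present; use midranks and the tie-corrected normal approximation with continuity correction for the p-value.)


Step 1: Combine and sort all 14 observations; assign midranks.
sorted (value, group): (5,X), (8,X), (11,X), (13,X), (18,Y), (20,Y), (22,X), (23,X), (23,Y), (27,X), (27,Y), (35,Y), (38,Y), (41,Y)
ranks: 5->1, 8->2, 11->3, 13->4, 18->5, 20->6, 22->7, 23->8.5, 23->8.5, 27->10.5, 27->10.5, 35->12, 38->13, 41->14
Step 2: Rank sum for X: R1 = 1 + 2 + 3 + 4 + 7 + 8.5 + 10.5 = 36.
Step 3: U_X = R1 - n1(n1+1)/2 = 36 - 7*8/2 = 36 - 28 = 8.
       U_Y = n1*n2 - U_X = 49 - 8 = 41.
Step 4: Ties are present, so use the tie-corrected normal approximation (with continuity correction) for the p-value.
Step 5: p-value = 0.040471; compare to alpha = 0.1. reject H0.

U_X = 8, p = 0.040471, reject H0 at alpha = 0.1.


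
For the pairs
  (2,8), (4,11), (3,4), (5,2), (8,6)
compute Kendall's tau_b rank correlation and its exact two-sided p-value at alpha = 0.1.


Step 1: Enumerate the 10 unordered pairs (i,j) with i<j and classify each by sign(x_j-x_i) * sign(y_j-y_i).
  (1,2):dx=+2,dy=+3->C; (1,3):dx=+1,dy=-4->D; (1,4):dx=+3,dy=-6->D; (1,5):dx=+6,dy=-2->D
  (2,3):dx=-1,dy=-7->C; (2,4):dx=+1,dy=-9->D; (2,5):dx=+4,dy=-5->D; (3,4):dx=+2,dy=-2->D
  (3,5):dx=+5,dy=+2->C; (4,5):dx=+3,dy=+4->C
Step 2: C = 4, D = 6, total pairs = 10.
Step 3: tau = (C - D)/(n(n-1)/2) = (4 - 6)/10 = -0.200000.
Step 4: Exact two-sided p-value (enumerate n! = 120 permutations of y under H0): p = 0.816667.
Step 5: alpha = 0.1. fail to reject H0.

tau_b = -0.2000 (C=4, D=6), p = 0.816667, fail to reject H0.


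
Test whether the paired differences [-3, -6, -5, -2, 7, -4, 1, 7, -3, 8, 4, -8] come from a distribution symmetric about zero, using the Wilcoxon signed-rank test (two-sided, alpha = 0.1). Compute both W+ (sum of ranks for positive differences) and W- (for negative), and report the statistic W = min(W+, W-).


Step 1: Drop any zero differences (none here) and take |d_i|.
|d| = [3, 6, 5, 2, 7, 4, 1, 7, 3, 8, 4, 8]
Step 2: Midrank |d_i| (ties get averaged ranks).
ranks: |3|->3.5, |6|->8, |5|->7, |2|->2, |7|->9.5, |4|->5.5, |1|->1, |7|->9.5, |3|->3.5, |8|->11.5, |4|->5.5, |8|->11.5
Step 3: Attach original signs; sum ranks with positive sign and with negative sign.
W+ = 9.5 + 1 + 9.5 + 11.5 + 5.5 = 37
W- = 3.5 + 8 + 7 + 2 + 5.5 + 3.5 + 11.5 = 41
(Check: W+ + W- = 78 should equal n(n+1)/2 = 78.)
Step 4: Test statistic W = min(W+, W-) = 37.
Step 5: Ties in |d|, so use the tie-corrected normal approximation.
        E[W] = n(n+1)/4 = 12*13/4 = 39.
        Tie groups: |d|=3 (t=2), |d|=4 (t=2), |d|=7 (t=2), |d|=8 (t=2); sum(t^3 - t) = 24.
        Var[W] = n(n+1)(2n+1)/24 - sum(t^3-t)/48 = 3900/24 - 24/48 = 162.
        z = (W - E[W]) / sqrt(Var[W]) = (37 - 39) / 12.7279 = -0.1571.
        Two-sided p = 2*Phi(z) = 0.875139.
Step 6: alpha = 0.1. fail to reject H0.

W+ = 37, W- = 41, W = min = 37, p = 0.875139, fail to reject H0.


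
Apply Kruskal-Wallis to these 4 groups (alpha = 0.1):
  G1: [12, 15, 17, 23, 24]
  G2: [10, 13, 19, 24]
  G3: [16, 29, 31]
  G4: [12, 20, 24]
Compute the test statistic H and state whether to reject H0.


Step 1: Combine all N = 15 observations and assign midranks.
sorted (value, group, rank): (10,G2,1), (12,G1,2.5), (12,G4,2.5), (13,G2,4), (15,G1,5), (16,G3,6), (17,G1,7), (19,G2,8), (20,G4,9), (23,G1,10), (24,G1,12), (24,G2,12), (24,G4,12), (29,G3,14), (31,G3,15)
Step 2: Sum ranks within each group.
R_1 = 36.5 (n_1 = 5)
R_2 = 25 (n_2 = 4)
R_3 = 35 (n_3 = 3)
R_4 = 23.5 (n_4 = 3)
Step 3: H = 12/(N(N+1)) * sum(R_i^2/n_i) - 3(N+1)
     = 12/(15*16) * (36.5^2/5 + 25^2/4 + 35^2/3 + 23.5^2/3) - 3*16
     = 0.050000 * 1015.12 - 48
     = 2.755833.
Step 4: Ties present; correction factor C = 1 - 30/(15^3 - 15) = 0.991071. Corrected H = 2.755833 / 0.991071 = 2.780661.
Step 5: Under H0, H ~ chi^2(3); p-value = 0.426693.
Step 6: alpha = 0.1. fail to reject H0.

H = 2.7807, df = 3, p = 0.426693, fail to reject H0.


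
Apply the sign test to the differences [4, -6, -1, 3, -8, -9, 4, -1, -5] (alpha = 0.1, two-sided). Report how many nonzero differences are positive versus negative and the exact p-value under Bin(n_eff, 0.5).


Step 1: Discard zero differences. Original n = 9; n_eff = number of nonzero differences = 9.
Nonzero differences (with sign): +4, -6, -1, +3, -8, -9, +4, -1, -5
Step 2: Count signs: positive = 3, negative = 6.
Step 3: Under H0: P(positive) = 0.5, so the number of positives S ~ Bin(9, 0.5).
Step 4: Two-sided exact p-value = sum of Bin(9,0.5) probabilities at or below the observed probability = 0.507812.
Step 5: alpha = 0.1. fail to reject H0.

n_eff = 9, pos = 3, neg = 6, p = 0.507812, fail to reject H0.


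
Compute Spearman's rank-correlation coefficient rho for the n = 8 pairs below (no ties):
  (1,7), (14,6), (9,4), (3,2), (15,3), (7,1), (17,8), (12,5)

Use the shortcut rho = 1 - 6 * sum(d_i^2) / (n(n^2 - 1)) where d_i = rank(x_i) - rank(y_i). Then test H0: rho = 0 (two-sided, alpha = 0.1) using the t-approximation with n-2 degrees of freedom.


Step 1: Rank x and y separately (midranks; no ties here).
rank(x): 1->1, 14->6, 9->4, 3->2, 15->7, 7->3, 17->8, 12->5
rank(y): 7->7, 6->6, 4->4, 2->2, 3->3, 1->1, 8->8, 5->5
Step 2: d_i = R_x(i) - R_y(i); compute d_i^2.
  (1-7)^2=36, (6-6)^2=0, (4-4)^2=0, (2-2)^2=0, (7-3)^2=16, (3-1)^2=4, (8-8)^2=0, (5-5)^2=0
sum(d^2) = 56.
Step 3: rho = 1 - 6*56 / (8*(8^2 - 1)) = 1 - 336/504 = 0.333333.
Step 4: Under H0, t = rho * sqrt((n-2)/(1-rho^2)) = 0.8660 ~ t(6).
Step 5: Two-sided p-value from the t-distribution with 6 df = 0.419753.
Step 6: alpha = 0.1. fail to reject H0.

rho = 0.3333, p = 0.419753, fail to reject H0 at alpha = 0.1.


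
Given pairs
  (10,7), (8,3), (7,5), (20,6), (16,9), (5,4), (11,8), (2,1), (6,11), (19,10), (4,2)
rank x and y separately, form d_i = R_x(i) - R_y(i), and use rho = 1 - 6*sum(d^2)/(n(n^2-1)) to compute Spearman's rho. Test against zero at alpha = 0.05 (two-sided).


Step 1: Rank x and y separately (midranks; no ties here).
rank(x): 10->7, 8->6, 7->5, 20->11, 16->9, 5->3, 11->8, 2->1, 6->4, 19->10, 4->2
rank(y): 7->7, 3->3, 5->5, 6->6, 9->9, 4->4, 8->8, 1->1, 11->11, 10->10, 2->2
Step 2: d_i = R_x(i) - R_y(i); compute d_i^2.
  (7-7)^2=0, (6-3)^2=9, (5-5)^2=0, (11-6)^2=25, (9-9)^2=0, (3-4)^2=1, (8-8)^2=0, (1-1)^2=0, (4-11)^2=49, (10-10)^2=0, (2-2)^2=0
sum(d^2) = 84.
Step 3: rho = 1 - 6*84 / (11*(11^2 - 1)) = 1 - 504/1320 = 0.618182.
Step 4: Under H0, t = rho * sqrt((n-2)/(1-rho^2)) = 2.3594 ~ t(9).
Step 5: Two-sided p-value from the t-distribution with 9 df = 0.042646.
Step 6: alpha = 0.05. reject H0.

rho = 0.6182, p = 0.042646, reject H0 at alpha = 0.05.


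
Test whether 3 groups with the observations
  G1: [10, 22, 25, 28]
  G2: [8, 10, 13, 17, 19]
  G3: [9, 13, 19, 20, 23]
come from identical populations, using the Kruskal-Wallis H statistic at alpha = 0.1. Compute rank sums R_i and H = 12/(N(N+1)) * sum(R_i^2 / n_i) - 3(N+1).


Step 1: Combine all N = 14 observations and assign midranks.
sorted (value, group, rank): (8,G2,1), (9,G3,2), (10,G1,3.5), (10,G2,3.5), (13,G2,5.5), (13,G3,5.5), (17,G2,7), (19,G2,8.5), (19,G3,8.5), (20,G3,10), (22,G1,11), (23,G3,12), (25,G1,13), (28,G1,14)
Step 2: Sum ranks within each group.
R_1 = 41.5 (n_1 = 4)
R_2 = 25.5 (n_2 = 5)
R_3 = 38 (n_3 = 5)
Step 3: H = 12/(N(N+1)) * sum(R_i^2/n_i) - 3(N+1)
     = 12/(14*15) * (41.5^2/4 + 25.5^2/5 + 38^2/5) - 3*15
     = 0.057143 * 849.413 - 45
     = 3.537857.
Step 4: Ties present; correction factor C = 1 - 18/(14^3 - 14) = 0.993407. Corrected H = 3.537857 / 0.993407 = 3.561338.
Step 5: Under H0, H ~ chi^2(2); p-value = 0.168525.
Step 6: alpha = 0.1. fail to reject H0.

H = 3.5613, df = 2, p = 0.168525, fail to reject H0.


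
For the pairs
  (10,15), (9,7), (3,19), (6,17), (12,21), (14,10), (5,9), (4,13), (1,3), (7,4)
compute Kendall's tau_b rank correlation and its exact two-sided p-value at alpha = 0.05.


Step 1: Enumerate the 45 unordered pairs (i,j) with i<j and classify each by sign(x_j-x_i) * sign(y_j-y_i).
  (1,2):dx=-1,dy=-8->C; (1,3):dx=-7,dy=+4->D; (1,4):dx=-4,dy=+2->D; (1,5):dx=+2,dy=+6->C
  (1,6):dx=+4,dy=-5->D; (1,7):dx=-5,dy=-6->C; (1,8):dx=-6,dy=-2->C; (1,9):dx=-9,dy=-12->C
  (1,10):dx=-3,dy=-11->C; (2,3):dx=-6,dy=+12->D; (2,4):dx=-3,dy=+10->D; (2,5):dx=+3,dy=+14->C
  (2,6):dx=+5,dy=+3->C; (2,7):dx=-4,dy=+2->D; (2,8):dx=-5,dy=+6->D; (2,9):dx=-8,dy=-4->C
  (2,10):dx=-2,dy=-3->C; (3,4):dx=+3,dy=-2->D; (3,5):dx=+9,dy=+2->C; (3,6):dx=+11,dy=-9->D
  (3,7):dx=+2,dy=-10->D; (3,8):dx=+1,dy=-6->D; (3,9):dx=-2,dy=-16->C; (3,10):dx=+4,dy=-15->D
  (4,5):dx=+6,dy=+4->C; (4,6):dx=+8,dy=-7->D; (4,7):dx=-1,dy=-8->C; (4,8):dx=-2,dy=-4->C
  (4,9):dx=-5,dy=-14->C; (4,10):dx=+1,dy=-13->D; (5,6):dx=+2,dy=-11->D; (5,7):dx=-7,dy=-12->C
  (5,8):dx=-8,dy=-8->C; (5,9):dx=-11,dy=-18->C; (5,10):dx=-5,dy=-17->C; (6,7):dx=-9,dy=-1->C
  (6,8):dx=-10,dy=+3->D; (6,9):dx=-13,dy=-7->C; (6,10):dx=-7,dy=-6->C; (7,8):dx=-1,dy=+4->D
  (7,9):dx=-4,dy=-6->C; (7,10):dx=+2,dy=-5->D; (8,9):dx=-3,dy=-10->C; (8,10):dx=+3,dy=-9->D
  (9,10):dx=+6,dy=+1->C
Step 2: C = 26, D = 19, total pairs = 45.
Step 3: tau = (C - D)/(n(n-1)/2) = (26 - 19)/45 = 0.155556.
Step 4: Exact two-sided p-value (enumerate n! = 3628800 permutations of y under H0): p = 0.600654.
Step 5: alpha = 0.05. fail to reject H0.

tau_b = 0.1556 (C=26, D=19), p = 0.600654, fail to reject H0.


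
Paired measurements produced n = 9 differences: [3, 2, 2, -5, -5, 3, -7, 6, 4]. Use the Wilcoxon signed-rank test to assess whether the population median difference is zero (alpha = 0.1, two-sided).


Step 1: Drop any zero differences (none here) and take |d_i|.
|d| = [3, 2, 2, 5, 5, 3, 7, 6, 4]
Step 2: Midrank |d_i| (ties get averaged ranks).
ranks: |3|->3.5, |2|->1.5, |2|->1.5, |5|->6.5, |5|->6.5, |3|->3.5, |7|->9, |6|->8, |4|->5
Step 3: Attach original signs; sum ranks with positive sign and with negative sign.
W+ = 3.5 + 1.5 + 1.5 + 3.5 + 8 + 5 = 23
W- = 6.5 + 6.5 + 9 = 22
(Check: W+ + W- = 45 should equal n(n+1)/2 = 45.)
Step 4: Test statistic W = min(W+, W-) = 22.
Step 5: Ties in |d|, so use the tie-corrected normal approximation.
        E[W] = n(n+1)/4 = 9*10/4 = 22.5.
        Tie groups: |d|=2 (t=2), |d|=3 (t=2), |d|=5 (t=2); sum(t^3 - t) = 18.
        Var[W] = n(n+1)(2n+1)/24 - sum(t^3-t)/48 = 1710/24 - 18/48 = 70.875.
        z = (W - E[W]) / sqrt(Var[W]) = (22 - 22.5) / 8.4187 = -0.0594.
        Two-sided p = 2*Phi(z) = 0.952640.
Step 6: alpha = 0.1. fail to reject H0.

W+ = 23, W- = 22, W = min = 22, p = 0.952640, fail to reject H0.


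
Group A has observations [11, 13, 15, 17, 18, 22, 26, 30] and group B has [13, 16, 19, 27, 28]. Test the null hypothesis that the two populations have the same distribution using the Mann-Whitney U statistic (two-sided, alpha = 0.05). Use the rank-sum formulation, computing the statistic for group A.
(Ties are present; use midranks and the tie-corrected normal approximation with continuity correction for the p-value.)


Step 1: Combine and sort all 13 observations; assign midranks.
sorted (value, group): (11,X), (13,X), (13,Y), (15,X), (16,Y), (17,X), (18,X), (19,Y), (22,X), (26,X), (27,Y), (28,Y), (30,X)
ranks: 11->1, 13->2.5, 13->2.5, 15->4, 16->5, 17->6, 18->7, 19->8, 22->9, 26->10, 27->11, 28->12, 30->13
Step 2: Rank sum for X: R1 = 1 + 2.5 + 4 + 6 + 7 + 9 + 10 + 13 = 52.5.
Step 3: U_X = R1 - n1(n1+1)/2 = 52.5 - 8*9/2 = 52.5 - 36 = 16.5.
       U_Y = n1*n2 - U_X = 40 - 16.5 = 23.5.
Step 4: Ties are present, so use the tie-corrected normal approximation (with continuity correction) for the p-value.
Step 5: p-value = 0.660111; compare to alpha = 0.05. fail to reject H0.

U_X = 16.5, p = 0.660111, fail to reject H0 at alpha = 0.05.


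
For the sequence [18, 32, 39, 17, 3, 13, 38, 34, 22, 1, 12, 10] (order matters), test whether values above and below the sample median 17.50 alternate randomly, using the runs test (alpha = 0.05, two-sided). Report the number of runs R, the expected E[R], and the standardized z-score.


Step 1: Compute median = 17.50; label A = above, B = below.
Labels in order: AAABBBAAABBB  (n_A = 6, n_B = 6)
Step 2: Count runs R = 4.
Step 3: Under H0 (random ordering), E[R] = 2*n_A*n_B/(n_A+n_B) + 1 = 2*6*6/12 + 1 = 7.0000.
        Var[R] = 2*n_A*n_B*(2*n_A*n_B - n_A - n_B) / ((n_A+n_B)^2 * (n_A+n_B-1)) = 4320/1584 = 2.7273.
        SD[R] = 1.6514.
Step 4: Continuity-corrected z = (R + 0.5 - E[R]) / SD[R] = (4 + 0.5 - 7.0000) / 1.6514 = -1.5138.
Step 5: Two-sided p-value via normal approximation = 2*(1 - Phi(|z|)) = 0.130070.
Step 6: alpha = 0.05. fail to reject H0.

R = 4, z = -1.5138, p = 0.130070, fail to reject H0.


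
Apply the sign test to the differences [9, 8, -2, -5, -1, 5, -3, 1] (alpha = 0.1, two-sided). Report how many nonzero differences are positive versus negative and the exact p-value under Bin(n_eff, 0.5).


Step 1: Discard zero differences. Original n = 8; n_eff = number of nonzero differences = 8.
Nonzero differences (with sign): +9, +8, -2, -5, -1, +5, -3, +1
Step 2: Count signs: positive = 4, negative = 4.
Step 3: Under H0: P(positive) = 0.5, so the number of positives S ~ Bin(8, 0.5).
Step 4: Two-sided exact p-value = sum of Bin(8,0.5) probabilities at or below the observed probability = 1.000000.
Step 5: alpha = 0.1. fail to reject H0.

n_eff = 8, pos = 4, neg = 4, p = 1.000000, fail to reject H0.


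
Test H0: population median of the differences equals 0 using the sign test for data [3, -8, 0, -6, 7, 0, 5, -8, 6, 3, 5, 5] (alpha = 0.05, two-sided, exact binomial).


Step 1: Discard zero differences. Original n = 12; n_eff = number of nonzero differences = 10.
Nonzero differences (with sign): +3, -8, -6, +7, +5, -8, +6, +3, +5, +5
Step 2: Count signs: positive = 7, negative = 3.
Step 3: Under H0: P(positive) = 0.5, so the number of positives S ~ Bin(10, 0.5).
Step 4: Two-sided exact p-value = sum of Bin(10,0.5) probabilities at or below the observed probability = 0.343750.
Step 5: alpha = 0.05. fail to reject H0.

n_eff = 10, pos = 7, neg = 3, p = 0.343750, fail to reject H0.


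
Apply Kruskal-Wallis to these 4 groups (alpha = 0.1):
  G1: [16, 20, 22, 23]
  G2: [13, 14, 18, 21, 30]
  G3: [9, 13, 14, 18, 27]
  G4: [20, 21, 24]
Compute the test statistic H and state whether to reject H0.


Step 1: Combine all N = 17 observations and assign midranks.
sorted (value, group, rank): (9,G3,1), (13,G2,2.5), (13,G3,2.5), (14,G2,4.5), (14,G3,4.5), (16,G1,6), (18,G2,7.5), (18,G3,7.5), (20,G1,9.5), (20,G4,9.5), (21,G2,11.5), (21,G4,11.5), (22,G1,13), (23,G1,14), (24,G4,15), (27,G3,16), (30,G2,17)
Step 2: Sum ranks within each group.
R_1 = 42.5 (n_1 = 4)
R_2 = 43 (n_2 = 5)
R_3 = 31.5 (n_3 = 5)
R_4 = 36 (n_4 = 3)
Step 3: H = 12/(N(N+1)) * sum(R_i^2/n_i) - 3(N+1)
     = 12/(17*18) * (42.5^2/4 + 43^2/5 + 31.5^2/5 + 36^2/3) - 3*18
     = 0.039216 * 1451.81 - 54
     = 2.933824.
Step 4: Ties present; correction factor C = 1 - 30/(17^3 - 17) = 0.993873. Corrected H = 2.933824 / 0.993873 = 2.951911.
Step 5: Under H0, H ~ chi^2(3); p-value = 0.399099.
Step 6: alpha = 0.1. fail to reject H0.

H = 2.9519, df = 3, p = 0.399099, fail to reject H0.


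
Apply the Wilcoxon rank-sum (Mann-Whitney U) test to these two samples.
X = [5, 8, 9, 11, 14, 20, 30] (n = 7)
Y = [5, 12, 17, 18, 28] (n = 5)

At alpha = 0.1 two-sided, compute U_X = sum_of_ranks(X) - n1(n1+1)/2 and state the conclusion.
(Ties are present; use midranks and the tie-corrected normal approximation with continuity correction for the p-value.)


Step 1: Combine and sort all 12 observations; assign midranks.
sorted (value, group): (5,X), (5,Y), (8,X), (9,X), (11,X), (12,Y), (14,X), (17,Y), (18,Y), (20,X), (28,Y), (30,X)
ranks: 5->1.5, 5->1.5, 8->3, 9->4, 11->5, 12->6, 14->7, 17->8, 18->9, 20->10, 28->11, 30->12
Step 2: Rank sum for X: R1 = 1.5 + 3 + 4 + 5 + 7 + 10 + 12 = 42.5.
Step 3: U_X = R1 - n1(n1+1)/2 = 42.5 - 7*8/2 = 42.5 - 28 = 14.5.
       U_Y = n1*n2 - U_X = 35 - 14.5 = 20.5.
Step 4: Ties are present, so use the tie-corrected normal approximation (with continuity correction) for the p-value.
Step 5: p-value = 0.684221; compare to alpha = 0.1. fail to reject H0.

U_X = 14.5, p = 0.684221, fail to reject H0 at alpha = 0.1.


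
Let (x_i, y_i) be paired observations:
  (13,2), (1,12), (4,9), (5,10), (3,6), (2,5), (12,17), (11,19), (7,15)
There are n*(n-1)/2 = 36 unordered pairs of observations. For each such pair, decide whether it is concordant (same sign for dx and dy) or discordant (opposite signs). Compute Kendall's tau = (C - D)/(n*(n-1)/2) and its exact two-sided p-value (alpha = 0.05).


Step 1: Enumerate the 36 unordered pairs (i,j) with i<j and classify each by sign(x_j-x_i) * sign(y_j-y_i).
  (1,2):dx=-12,dy=+10->D; (1,3):dx=-9,dy=+7->D; (1,4):dx=-8,dy=+8->D; (1,5):dx=-10,dy=+4->D
  (1,6):dx=-11,dy=+3->D; (1,7):dx=-1,dy=+15->D; (1,8):dx=-2,dy=+17->D; (1,9):dx=-6,dy=+13->D
  (2,3):dx=+3,dy=-3->D; (2,4):dx=+4,dy=-2->D; (2,5):dx=+2,dy=-6->D; (2,6):dx=+1,dy=-7->D
  (2,7):dx=+11,dy=+5->C; (2,8):dx=+10,dy=+7->C; (2,9):dx=+6,dy=+3->C; (3,4):dx=+1,dy=+1->C
  (3,5):dx=-1,dy=-3->C; (3,6):dx=-2,dy=-4->C; (3,7):dx=+8,dy=+8->C; (3,8):dx=+7,dy=+10->C
  (3,9):dx=+3,dy=+6->C; (4,5):dx=-2,dy=-4->C; (4,6):dx=-3,dy=-5->C; (4,7):dx=+7,dy=+7->C
  (4,8):dx=+6,dy=+9->C; (4,9):dx=+2,dy=+5->C; (5,6):dx=-1,dy=-1->C; (5,7):dx=+9,dy=+11->C
  (5,8):dx=+8,dy=+13->C; (5,9):dx=+4,dy=+9->C; (6,7):dx=+10,dy=+12->C; (6,8):dx=+9,dy=+14->C
  (6,9):dx=+5,dy=+10->C; (7,8):dx=-1,dy=+2->D; (7,9):dx=-5,dy=-2->C; (8,9):dx=-4,dy=-4->C
Step 2: C = 23, D = 13, total pairs = 36.
Step 3: tau = (C - D)/(n(n-1)/2) = (23 - 13)/36 = 0.277778.
Step 4: Exact two-sided p-value (enumerate n! = 362880 permutations of y under H0): p = 0.358488.
Step 5: alpha = 0.05. fail to reject H0.

tau_b = 0.2778 (C=23, D=13), p = 0.358488, fail to reject H0.


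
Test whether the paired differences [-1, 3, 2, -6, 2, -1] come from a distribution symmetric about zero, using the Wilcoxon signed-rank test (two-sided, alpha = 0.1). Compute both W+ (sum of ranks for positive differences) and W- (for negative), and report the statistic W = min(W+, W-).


Step 1: Drop any zero differences (none here) and take |d_i|.
|d| = [1, 3, 2, 6, 2, 1]
Step 2: Midrank |d_i| (ties get averaged ranks).
ranks: |1|->1.5, |3|->5, |2|->3.5, |6|->6, |2|->3.5, |1|->1.5
Step 3: Attach original signs; sum ranks with positive sign and with negative sign.
W+ = 5 + 3.5 + 3.5 = 12
W- = 1.5 + 6 + 1.5 = 9
(Check: W+ + W- = 21 should equal n(n+1)/2 = 21.)
Step 4: Test statistic W = min(W+, W-) = 9.
Step 5: Ties in |d|, so use the tie-corrected normal approximation.
        E[W] = n(n+1)/4 = 6*7/4 = 10.5.
        Tie groups: |d|=1 (t=2), |d|=2 (t=2); sum(t^3 - t) = 12.
        Var[W] = n(n+1)(2n+1)/24 - sum(t^3-t)/48 = 546/24 - 12/48 = 22.5.
        z = (W - E[W]) / sqrt(Var[W]) = (9 - 10.5) / 4.7434 = -0.3162.
        Two-sided p = 2*Phi(z) = 0.751830.
Step 6: alpha = 0.1. fail to reject H0.

W+ = 12, W- = 9, W = min = 9, p = 0.751830, fail to reject H0.


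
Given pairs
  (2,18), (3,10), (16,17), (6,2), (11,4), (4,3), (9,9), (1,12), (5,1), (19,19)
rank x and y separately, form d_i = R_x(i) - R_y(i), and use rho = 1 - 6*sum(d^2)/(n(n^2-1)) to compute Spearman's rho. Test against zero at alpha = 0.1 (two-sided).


Step 1: Rank x and y separately (midranks; no ties here).
rank(x): 2->2, 3->3, 16->9, 6->6, 11->8, 4->4, 9->7, 1->1, 5->5, 19->10
rank(y): 18->9, 10->6, 17->8, 2->2, 4->4, 3->3, 9->5, 12->7, 1->1, 19->10
Step 2: d_i = R_x(i) - R_y(i); compute d_i^2.
  (2-9)^2=49, (3-6)^2=9, (9-8)^2=1, (6-2)^2=16, (8-4)^2=16, (4-3)^2=1, (7-5)^2=4, (1-7)^2=36, (5-1)^2=16, (10-10)^2=0
sum(d^2) = 148.
Step 3: rho = 1 - 6*148 / (10*(10^2 - 1)) = 1 - 888/990 = 0.103030.
Step 4: Under H0, t = rho * sqrt((n-2)/(1-rho^2)) = 0.2930 ~ t(8).
Step 5: Two-sided p-value from the t-distribution with 8 df = 0.776998.
Step 6: alpha = 0.1. fail to reject H0.

rho = 0.1030, p = 0.776998, fail to reject H0 at alpha = 0.1.


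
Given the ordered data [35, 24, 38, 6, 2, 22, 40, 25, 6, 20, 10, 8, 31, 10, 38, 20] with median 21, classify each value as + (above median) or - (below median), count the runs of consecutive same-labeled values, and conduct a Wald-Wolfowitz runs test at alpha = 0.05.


Step 1: Compute median = 21; label A = above, B = below.
Labels in order: AAABBAAABBBBABAB  (n_A = 8, n_B = 8)
Step 2: Count runs R = 8.
Step 3: Under H0 (random ordering), E[R] = 2*n_A*n_B/(n_A+n_B) + 1 = 2*8*8/16 + 1 = 9.0000.
        Var[R] = 2*n_A*n_B*(2*n_A*n_B - n_A - n_B) / ((n_A+n_B)^2 * (n_A+n_B-1)) = 14336/3840 = 3.7333.
        SD[R] = 1.9322.
Step 4: Continuity-corrected z = (R + 0.5 - E[R]) / SD[R] = (8 + 0.5 - 9.0000) / 1.9322 = -0.2588.
Step 5: Two-sided p-value via normal approximation = 2*(1 - Phi(|z|)) = 0.795809.
Step 6: alpha = 0.05. fail to reject H0.

R = 8, z = -0.2588, p = 0.795809, fail to reject H0.


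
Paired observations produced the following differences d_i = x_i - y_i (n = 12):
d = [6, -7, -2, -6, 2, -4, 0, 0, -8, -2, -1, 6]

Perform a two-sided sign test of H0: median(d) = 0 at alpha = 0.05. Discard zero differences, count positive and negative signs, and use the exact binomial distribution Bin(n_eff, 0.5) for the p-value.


Step 1: Discard zero differences. Original n = 12; n_eff = number of nonzero differences = 10.
Nonzero differences (with sign): +6, -7, -2, -6, +2, -4, -8, -2, -1, +6
Step 2: Count signs: positive = 3, negative = 7.
Step 3: Under H0: P(positive) = 0.5, so the number of positives S ~ Bin(10, 0.5).
Step 4: Two-sided exact p-value = sum of Bin(10,0.5) probabilities at or below the observed probability = 0.343750.
Step 5: alpha = 0.05. fail to reject H0.

n_eff = 10, pos = 3, neg = 7, p = 0.343750, fail to reject H0.


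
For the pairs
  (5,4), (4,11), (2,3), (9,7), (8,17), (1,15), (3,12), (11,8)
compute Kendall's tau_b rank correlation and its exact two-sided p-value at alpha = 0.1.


Step 1: Enumerate the 28 unordered pairs (i,j) with i<j and classify each by sign(x_j-x_i) * sign(y_j-y_i).
  (1,2):dx=-1,dy=+7->D; (1,3):dx=-3,dy=-1->C; (1,4):dx=+4,dy=+3->C; (1,5):dx=+3,dy=+13->C
  (1,6):dx=-4,dy=+11->D; (1,7):dx=-2,dy=+8->D; (1,8):dx=+6,dy=+4->C; (2,3):dx=-2,dy=-8->C
  (2,4):dx=+5,dy=-4->D; (2,5):dx=+4,dy=+6->C; (2,6):dx=-3,dy=+4->D; (2,7):dx=-1,dy=+1->D
  (2,8):dx=+7,dy=-3->D; (3,4):dx=+7,dy=+4->C; (3,5):dx=+6,dy=+14->C; (3,6):dx=-1,dy=+12->D
  (3,7):dx=+1,dy=+9->C; (3,8):dx=+9,dy=+5->C; (4,5):dx=-1,dy=+10->D; (4,6):dx=-8,dy=+8->D
  (4,7):dx=-6,dy=+5->D; (4,8):dx=+2,dy=+1->C; (5,6):dx=-7,dy=-2->C; (5,7):dx=-5,dy=-5->C
  (5,8):dx=+3,dy=-9->D; (6,7):dx=+2,dy=-3->D; (6,8):dx=+10,dy=-7->D; (7,8):dx=+8,dy=-4->D
Step 2: C = 13, D = 15, total pairs = 28.
Step 3: tau = (C - D)/(n(n-1)/2) = (13 - 15)/28 = -0.071429.
Step 4: Exact two-sided p-value (enumerate n! = 40320 permutations of y under H0): p = 0.904861.
Step 5: alpha = 0.1. fail to reject H0.

tau_b = -0.0714 (C=13, D=15), p = 0.904861, fail to reject H0.
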